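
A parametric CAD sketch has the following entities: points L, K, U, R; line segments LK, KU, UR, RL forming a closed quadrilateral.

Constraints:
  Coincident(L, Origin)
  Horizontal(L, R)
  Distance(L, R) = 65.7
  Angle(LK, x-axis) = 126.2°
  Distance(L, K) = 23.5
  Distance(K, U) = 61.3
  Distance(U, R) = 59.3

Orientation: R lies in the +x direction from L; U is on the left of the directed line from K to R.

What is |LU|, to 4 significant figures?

64.36

Checks: |KU| = 61.30 ✓; |UR| = 59.30 ✓.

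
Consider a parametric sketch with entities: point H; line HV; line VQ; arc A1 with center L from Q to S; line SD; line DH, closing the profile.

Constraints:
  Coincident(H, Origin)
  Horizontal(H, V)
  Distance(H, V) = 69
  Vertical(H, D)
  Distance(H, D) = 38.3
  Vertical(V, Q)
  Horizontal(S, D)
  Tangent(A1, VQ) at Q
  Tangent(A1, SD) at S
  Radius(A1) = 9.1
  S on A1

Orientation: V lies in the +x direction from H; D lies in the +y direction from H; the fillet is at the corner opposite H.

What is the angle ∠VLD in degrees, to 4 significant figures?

115.9°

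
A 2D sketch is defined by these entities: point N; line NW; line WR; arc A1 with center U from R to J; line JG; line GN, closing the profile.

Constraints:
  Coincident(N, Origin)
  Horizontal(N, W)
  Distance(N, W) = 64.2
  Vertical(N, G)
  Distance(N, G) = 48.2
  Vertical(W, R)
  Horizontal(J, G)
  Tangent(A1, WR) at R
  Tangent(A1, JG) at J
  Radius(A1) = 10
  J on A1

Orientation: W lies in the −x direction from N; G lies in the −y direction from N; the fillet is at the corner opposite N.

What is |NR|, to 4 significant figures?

74.71

N is at the origin; NW is horizontal with |NW| = 64.2 and W on the −x side, so W = (-64.20, 0.000). NG is vertical with |NG| = 48.2 and G on the −y side, so G = (0.000, -48.20). The virtual corner opposite N is at (-64.20, -48.20). The tangent condition forces UR to be normal to WR and tangency of A1 to JG means the radius UJ is perpendicular to JG, with radius 10.0, so the center U sits 10.0 in from both sides at U = (-54.20, -38.20). That places the tangent points at R = (-64.20, -38.20) on WR and J = (-54.20, -48.20) on JG. Then |NR| = |R − N| = 74.71.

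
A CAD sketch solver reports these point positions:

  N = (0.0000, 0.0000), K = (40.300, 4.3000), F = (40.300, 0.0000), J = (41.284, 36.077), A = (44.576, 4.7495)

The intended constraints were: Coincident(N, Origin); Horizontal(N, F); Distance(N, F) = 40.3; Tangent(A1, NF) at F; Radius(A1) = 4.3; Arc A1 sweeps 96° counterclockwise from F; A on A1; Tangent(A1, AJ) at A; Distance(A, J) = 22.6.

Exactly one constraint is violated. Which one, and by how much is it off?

Distance(A, J) = 22.6 — off by 8.90.

N = (0.00, 0.00) ✓; N.y = 0.00, F.y = 0.00 ✓; |NF| = 40.30 ✓; ∠(KF, FN) = 90.00° ✓; |KF| = 4.300 ✓; bearing(K→A) − bearing(K→F) = 96.00° ✓; |KA| = 4.300 ✓; ∠(KA, AJ) = 90.00° ✓; |AJ| = 31.50 ✗.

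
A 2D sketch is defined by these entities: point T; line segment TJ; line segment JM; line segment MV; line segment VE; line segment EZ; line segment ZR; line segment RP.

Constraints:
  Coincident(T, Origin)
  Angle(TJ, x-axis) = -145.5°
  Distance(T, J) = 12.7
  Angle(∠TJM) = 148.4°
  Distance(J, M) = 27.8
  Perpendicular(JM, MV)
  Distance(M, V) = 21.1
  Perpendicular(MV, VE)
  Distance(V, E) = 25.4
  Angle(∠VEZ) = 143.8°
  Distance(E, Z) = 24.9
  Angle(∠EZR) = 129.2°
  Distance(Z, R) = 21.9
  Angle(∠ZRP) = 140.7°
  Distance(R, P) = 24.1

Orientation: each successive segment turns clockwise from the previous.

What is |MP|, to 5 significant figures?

47.601

∠EZR = 129.2° gives ZR at -84.100° from the x-axis; with |ZR| = 21.9, R = (9.1319, -21.696). ∠ZRP = 140.7° gives RP at -123.40° from the x-axis; with |RP| = 24.1, P = (-4.1347, -41.816). Then |MP| = |P − M| = 47.601.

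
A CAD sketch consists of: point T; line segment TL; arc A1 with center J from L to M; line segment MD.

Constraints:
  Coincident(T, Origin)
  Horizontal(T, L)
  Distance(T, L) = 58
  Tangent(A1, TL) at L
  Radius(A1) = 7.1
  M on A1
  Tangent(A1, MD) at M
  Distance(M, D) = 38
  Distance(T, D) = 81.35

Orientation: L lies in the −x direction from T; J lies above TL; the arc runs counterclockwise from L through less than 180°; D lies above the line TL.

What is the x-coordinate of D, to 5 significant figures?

-68.167

T is at the origin; TL is horizontal with |TL| = 58.0 and L on the −x side, so L = (-58.000, 0.0000). Tangency of A1 to TL means the radius JL is perpendicular to TL, so J = L + (0, 7.1) = (-58.000, 7.1000). Since JM ⟂ MD (tangency), |JD| = √(7.1² + 38.0²) = 38.658 regardless of where M sits on A1. So D lies on both circle(T, 81.35) and circle(J, 38.658); the above-TL intersection is D = (-68.167, 44.397). M is the foot of the tangent from D: M = (-51.609, 10.194).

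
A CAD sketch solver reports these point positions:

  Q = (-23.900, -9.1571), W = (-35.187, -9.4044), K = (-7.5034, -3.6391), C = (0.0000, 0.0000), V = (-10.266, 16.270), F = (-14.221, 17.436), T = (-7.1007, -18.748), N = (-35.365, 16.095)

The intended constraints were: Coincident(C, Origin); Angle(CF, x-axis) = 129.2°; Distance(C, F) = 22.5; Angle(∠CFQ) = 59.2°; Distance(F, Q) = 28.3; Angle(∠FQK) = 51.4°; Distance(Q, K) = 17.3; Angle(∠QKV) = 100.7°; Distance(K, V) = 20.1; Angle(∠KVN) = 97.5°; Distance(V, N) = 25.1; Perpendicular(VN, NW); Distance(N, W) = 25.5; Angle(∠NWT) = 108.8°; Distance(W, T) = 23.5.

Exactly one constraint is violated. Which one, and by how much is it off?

Distance(W, T) = 23.5 — off by 6.10.

C = (0.00, 0.00) ✓; CF at 129.2° ✓; |CF| = 22.50 ✓; ∠CFQ = 59.20° ✓; |FQ| = 28.30 ✓; ∠FQK = 51.40° ✓; |QK| = 17.30 ✓; ∠QKV = 100.7° ✓; |KV| = 20.10 ✓; ∠KVN = 97.50° ✓; |VN| = 25.10 ✓; ∠(VN, NW) = 90.00° ✓; |NW| = 25.50 ✓; ∠NWT = 108.8° ✓; |WT| = 29.60 ✗.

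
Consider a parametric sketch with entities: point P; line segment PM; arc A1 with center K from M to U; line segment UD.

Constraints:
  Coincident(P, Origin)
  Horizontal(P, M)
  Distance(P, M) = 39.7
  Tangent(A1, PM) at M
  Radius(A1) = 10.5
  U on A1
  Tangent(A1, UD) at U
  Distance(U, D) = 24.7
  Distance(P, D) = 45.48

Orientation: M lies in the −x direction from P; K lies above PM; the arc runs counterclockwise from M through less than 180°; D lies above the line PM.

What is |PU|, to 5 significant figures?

30.993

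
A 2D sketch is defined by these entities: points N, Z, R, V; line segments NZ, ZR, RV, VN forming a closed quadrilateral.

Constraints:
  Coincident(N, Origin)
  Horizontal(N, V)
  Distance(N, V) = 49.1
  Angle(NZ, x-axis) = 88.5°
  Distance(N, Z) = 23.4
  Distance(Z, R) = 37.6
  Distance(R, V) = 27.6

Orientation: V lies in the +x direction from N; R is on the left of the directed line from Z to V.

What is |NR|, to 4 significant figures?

45.81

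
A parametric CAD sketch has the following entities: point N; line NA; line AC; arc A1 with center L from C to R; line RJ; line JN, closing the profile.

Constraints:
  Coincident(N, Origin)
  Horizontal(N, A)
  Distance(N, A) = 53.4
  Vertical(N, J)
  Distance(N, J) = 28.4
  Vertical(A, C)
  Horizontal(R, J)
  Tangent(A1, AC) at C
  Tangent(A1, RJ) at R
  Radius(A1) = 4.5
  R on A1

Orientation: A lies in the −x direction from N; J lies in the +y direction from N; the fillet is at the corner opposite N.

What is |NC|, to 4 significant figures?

58.50

N is at the origin; N and A share the same y with |NA| = 53.4 and A on the −x side, so A = (-53.40, 0.000). NJ is vertical with |NJ| = 28.4 and J on the +y side, so J = (0.000, 28.40). The virtual corner opposite N is at (-53.40, 28.40). Since A1 is tangent to AC there, LC ⟂ AC and tangency of A1 to RJ means the radius LR is perpendicular to RJ, with radius 4.5, so the center L sits 4.5 in from both sides at L = (-48.90, 23.90). That places the tangent points at C = (-53.40, 23.90) on AC and R = (-48.90, 28.40) on RJ. Then |NC| = |C − N| = 58.50.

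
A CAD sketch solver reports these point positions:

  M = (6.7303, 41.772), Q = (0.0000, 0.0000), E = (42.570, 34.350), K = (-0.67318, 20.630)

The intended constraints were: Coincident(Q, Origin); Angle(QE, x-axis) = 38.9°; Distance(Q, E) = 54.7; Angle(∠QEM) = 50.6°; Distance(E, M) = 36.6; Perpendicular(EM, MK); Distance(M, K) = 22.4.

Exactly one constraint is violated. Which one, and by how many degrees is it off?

Perpendicular(EM, MK) — off by 7.60°.

Q = (0.00, 0.00) ✓; QE at 38.90° ✓; |QE| = 54.70 ✓; ∠QEM = 50.60° ✓; |EM| = 36.60 ✓; ∠(EM, MK) = 82.40° ✗; |MK| = 22.40 ✓.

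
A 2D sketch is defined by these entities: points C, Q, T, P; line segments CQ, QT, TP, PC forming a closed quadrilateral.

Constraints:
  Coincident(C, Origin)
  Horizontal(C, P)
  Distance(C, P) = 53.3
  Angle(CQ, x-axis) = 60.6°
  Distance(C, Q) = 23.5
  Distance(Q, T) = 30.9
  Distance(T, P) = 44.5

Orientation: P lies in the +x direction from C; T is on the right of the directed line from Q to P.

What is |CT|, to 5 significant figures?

14.441

Checks: |QT| = 30.90 ✓; |TP| = 44.50 ✓.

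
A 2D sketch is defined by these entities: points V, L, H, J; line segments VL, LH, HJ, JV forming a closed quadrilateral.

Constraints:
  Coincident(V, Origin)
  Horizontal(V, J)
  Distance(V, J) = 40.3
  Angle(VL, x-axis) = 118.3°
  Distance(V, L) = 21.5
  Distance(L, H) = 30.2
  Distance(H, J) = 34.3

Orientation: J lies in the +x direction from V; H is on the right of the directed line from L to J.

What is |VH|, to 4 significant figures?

9.025

Checks: V.y = 0.00, J.y = 0.00 ✓; |LH| = 30.20 ✓; |HJ| = 34.30 ✓.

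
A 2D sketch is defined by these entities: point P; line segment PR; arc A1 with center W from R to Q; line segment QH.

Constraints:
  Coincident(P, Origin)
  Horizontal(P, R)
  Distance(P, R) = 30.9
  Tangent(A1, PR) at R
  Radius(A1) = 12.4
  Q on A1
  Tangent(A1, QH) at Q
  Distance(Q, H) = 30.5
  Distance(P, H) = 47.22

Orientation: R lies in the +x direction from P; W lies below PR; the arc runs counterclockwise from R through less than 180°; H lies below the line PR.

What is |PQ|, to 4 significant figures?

22.42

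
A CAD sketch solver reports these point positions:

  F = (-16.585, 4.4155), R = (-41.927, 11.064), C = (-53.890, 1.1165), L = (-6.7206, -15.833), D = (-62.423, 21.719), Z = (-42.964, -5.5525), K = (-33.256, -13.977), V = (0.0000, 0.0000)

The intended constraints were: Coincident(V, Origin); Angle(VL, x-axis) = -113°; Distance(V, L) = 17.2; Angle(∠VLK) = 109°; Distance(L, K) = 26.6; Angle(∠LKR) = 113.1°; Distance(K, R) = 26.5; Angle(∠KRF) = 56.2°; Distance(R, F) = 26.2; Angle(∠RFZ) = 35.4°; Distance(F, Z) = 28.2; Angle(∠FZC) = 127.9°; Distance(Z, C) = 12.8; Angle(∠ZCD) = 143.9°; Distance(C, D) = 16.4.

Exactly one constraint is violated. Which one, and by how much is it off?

Distance(C, D) = 16.4 — off by 5.90.

V = (0.00, 0.00) ✓; VL at -113.0° ✓; |VL| = 17.20 ✓; ∠VLK = 109.0° ✓; |LK| = 26.60 ✓; ∠LKR = 113.1° ✓; |KR| = 26.50 ✓; ∠KRF = 56.20° ✓; |RF| = 26.20 ✓; ∠RFZ = 35.40° ✓; |FZ| = 28.20 ✓; ∠FZC = 127.9° ✓; |ZC| = 12.80 ✓; ∠ZCD = 143.9° ✓; |CD| = 22.30 ✗.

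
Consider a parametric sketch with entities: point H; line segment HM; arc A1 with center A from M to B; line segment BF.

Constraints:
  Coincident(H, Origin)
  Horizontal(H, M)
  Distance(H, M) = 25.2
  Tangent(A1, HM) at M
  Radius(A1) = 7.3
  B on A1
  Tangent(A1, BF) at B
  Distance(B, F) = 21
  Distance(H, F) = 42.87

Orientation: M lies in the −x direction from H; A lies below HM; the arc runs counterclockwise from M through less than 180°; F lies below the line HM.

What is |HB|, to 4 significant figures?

33.34

Checks: |AB| = 7.300 ✓; ∠(AB, BF) = 90.00° ✓; |BF| = 21.00 ✓; |HF| = 42.87 ✓.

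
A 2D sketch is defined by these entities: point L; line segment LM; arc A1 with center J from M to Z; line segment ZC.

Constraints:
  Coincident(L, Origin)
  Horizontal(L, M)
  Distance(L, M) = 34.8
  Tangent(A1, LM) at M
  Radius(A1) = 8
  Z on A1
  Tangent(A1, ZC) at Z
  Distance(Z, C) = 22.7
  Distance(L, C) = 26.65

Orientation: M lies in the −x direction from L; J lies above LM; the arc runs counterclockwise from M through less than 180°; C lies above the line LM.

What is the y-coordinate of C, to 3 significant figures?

21.9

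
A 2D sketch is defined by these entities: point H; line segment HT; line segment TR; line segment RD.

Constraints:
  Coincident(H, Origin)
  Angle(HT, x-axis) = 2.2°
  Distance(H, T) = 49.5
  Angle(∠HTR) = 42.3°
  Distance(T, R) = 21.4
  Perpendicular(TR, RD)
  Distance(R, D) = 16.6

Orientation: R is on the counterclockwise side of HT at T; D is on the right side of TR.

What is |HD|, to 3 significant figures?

52.2

H is at the origin; HT runs at 2.2° with length 49.5, so T = 49.5·(cos 2.2°, sin 2.2°) = (49.5, 1.90). ∠HTR = 42.3°, so TR runs at 2.2° + (180° − 42.3°) = 140° from the x-axis; with |TR| = 21.4, R = T + 21.4·(cos 140°, sin 140°) = (33.1, 15.7). The perpendicularity gives RD at right angles to TR; with |RD| = 16.6 on the right of TR, D = R + 16.6·(0.644, 0.765) = (43.8, 28.4). Then |HD| = |D − H| = 52.2.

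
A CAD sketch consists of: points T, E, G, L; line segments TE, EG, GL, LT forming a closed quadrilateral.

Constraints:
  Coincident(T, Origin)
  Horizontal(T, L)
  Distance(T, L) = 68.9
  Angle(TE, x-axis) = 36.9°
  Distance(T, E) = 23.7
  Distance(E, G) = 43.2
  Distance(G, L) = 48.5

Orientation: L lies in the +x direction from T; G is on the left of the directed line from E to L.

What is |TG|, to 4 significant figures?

66.76

Checks: |EG| = 43.20 ✓; |GL| = 48.50 ✓.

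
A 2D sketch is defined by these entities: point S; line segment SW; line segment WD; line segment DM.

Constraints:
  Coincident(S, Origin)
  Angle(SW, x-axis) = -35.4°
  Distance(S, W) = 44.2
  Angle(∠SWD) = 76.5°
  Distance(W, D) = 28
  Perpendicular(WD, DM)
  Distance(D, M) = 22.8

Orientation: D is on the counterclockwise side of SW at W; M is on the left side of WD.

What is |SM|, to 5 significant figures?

26.830

∠SWD = 76.5°, so WD runs at -35.4° + (180° − 76.5°) = 68.100° from the x-axis; with |WD| = 28.0, D = W + 28.0·(cos 68.100°, sin 68.100°) = (46.472, 0.37519). The perpendicularity gives DM at right angles to WD; with |DM| = 22.8 on the left of WD, M = D + 22.8·(-0.92784, 0.37299) = (25.318, 8.8793). Then |SM| = |M − S| = 26.830.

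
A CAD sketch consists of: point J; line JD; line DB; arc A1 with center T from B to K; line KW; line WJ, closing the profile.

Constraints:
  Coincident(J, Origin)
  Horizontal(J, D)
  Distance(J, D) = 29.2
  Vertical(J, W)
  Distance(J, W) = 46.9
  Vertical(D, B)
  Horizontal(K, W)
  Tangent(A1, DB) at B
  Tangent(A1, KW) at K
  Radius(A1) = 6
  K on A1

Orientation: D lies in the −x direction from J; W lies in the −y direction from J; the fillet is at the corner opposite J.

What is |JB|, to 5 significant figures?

50.254

J is at the origin; J and D share the same y with |JD| = 29.2 and D on the −x side, so D = (-29.200, 0.0000). J and W share the same x with |JW| = 46.9 and W on the −y side, so W = (0.0000, -46.900). The virtual corner opposite J is at (-29.200, -46.900). A1 meets DB tangentially, so TB is at right angles to DB and the tangent condition forces TK to be normal to KW, with radius 6.0, so the center T sits 6.0 in from both sides at T = (-23.200, -40.900). That places the tangent points at B = (-29.200, -40.900) on DB and K = (-23.200, -46.900) on KW. Then |JB| = |B − J| = 50.254.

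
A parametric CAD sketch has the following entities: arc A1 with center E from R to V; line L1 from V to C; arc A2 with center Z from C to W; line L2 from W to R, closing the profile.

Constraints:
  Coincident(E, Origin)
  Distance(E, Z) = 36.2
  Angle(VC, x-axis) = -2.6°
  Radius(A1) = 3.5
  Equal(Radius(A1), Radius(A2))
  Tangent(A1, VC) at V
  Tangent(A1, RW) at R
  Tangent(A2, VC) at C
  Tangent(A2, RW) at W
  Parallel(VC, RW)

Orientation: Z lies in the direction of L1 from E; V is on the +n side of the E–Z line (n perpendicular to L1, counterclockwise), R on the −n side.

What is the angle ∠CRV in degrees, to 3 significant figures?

79.1°

The slot axis is L1's direction at -2.6°, so u = (cos -2.6°, sin -2.6°) = (0.999, -0.0454) and n = (−sin -2.6°, cos -2.6°) = (0.0454, 0.999). E is at the origin and Z lies 36.2 along u from E, so Z = 36.2·u = (36.2, -1.64). Tangency of A1 to both parallel lines with radius 3.5 puts V and R at E ± 3.5·n: V = (0.159, 3.50), R = (-0.159, -3.50). Equal radii place C and W the same way about Z: C = Z + 3.5·n = (36.3, 1.85), W = Z − 3.5·n = (36.0, -5.14). Then cos ∠CRV = RC·RV / (|RC||RV|), giving 79.1°.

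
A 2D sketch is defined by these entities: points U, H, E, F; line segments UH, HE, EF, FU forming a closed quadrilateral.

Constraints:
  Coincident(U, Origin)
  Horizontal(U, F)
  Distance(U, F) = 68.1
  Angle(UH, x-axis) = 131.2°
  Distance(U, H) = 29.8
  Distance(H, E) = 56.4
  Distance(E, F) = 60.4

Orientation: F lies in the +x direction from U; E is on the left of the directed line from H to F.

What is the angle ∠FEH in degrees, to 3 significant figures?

102°

Checks: |HE| = 56.40 ✓; |EF| = 60.40 ✓.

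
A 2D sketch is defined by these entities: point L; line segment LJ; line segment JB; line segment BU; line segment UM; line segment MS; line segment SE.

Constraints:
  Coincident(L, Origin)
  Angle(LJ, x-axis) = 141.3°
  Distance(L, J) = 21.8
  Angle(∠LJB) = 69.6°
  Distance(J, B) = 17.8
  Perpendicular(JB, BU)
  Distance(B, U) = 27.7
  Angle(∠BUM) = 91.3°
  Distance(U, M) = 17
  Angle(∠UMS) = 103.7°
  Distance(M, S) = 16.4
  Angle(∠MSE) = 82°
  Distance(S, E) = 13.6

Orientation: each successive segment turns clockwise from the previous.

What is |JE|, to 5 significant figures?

14.603

∠UMS = 103.7° gives MS at 135.90° from the x-axis; with |MS| = 16.4, S = (-13.677, 1.3570). ∠MSE = 82.0° gives SE at 37.900° from the x-axis; with |SE| = 13.6, E = (-2.9457, 9.7113). Then |JE| = |E − J| = 14.603.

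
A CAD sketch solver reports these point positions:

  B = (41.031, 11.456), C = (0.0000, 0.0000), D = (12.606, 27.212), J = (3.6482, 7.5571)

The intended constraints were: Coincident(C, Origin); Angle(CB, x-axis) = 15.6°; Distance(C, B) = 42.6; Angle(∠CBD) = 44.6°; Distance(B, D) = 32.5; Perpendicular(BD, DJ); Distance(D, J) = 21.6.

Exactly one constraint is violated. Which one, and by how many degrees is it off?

Perpendicular(BD, DJ) — off by 4.50°.

C = (0.00, 0.00) ✓; CB at 15.60° ✓; |CB| = 42.60 ✓; ∠CBD = 44.60° ✓; |BD| = 32.50 ✓; ∠(BD, DJ) = 94.50° ✗; |DJ| = 21.60 ✓.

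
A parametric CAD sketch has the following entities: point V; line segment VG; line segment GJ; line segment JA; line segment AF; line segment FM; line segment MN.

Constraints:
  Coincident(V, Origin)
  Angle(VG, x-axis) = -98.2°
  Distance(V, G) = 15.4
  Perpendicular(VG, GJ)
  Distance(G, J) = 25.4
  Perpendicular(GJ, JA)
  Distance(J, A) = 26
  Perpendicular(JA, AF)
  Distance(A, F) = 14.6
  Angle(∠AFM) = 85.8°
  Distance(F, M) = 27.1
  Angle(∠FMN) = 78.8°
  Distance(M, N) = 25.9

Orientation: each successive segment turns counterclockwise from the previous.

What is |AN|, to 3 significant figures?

23.6

∠AFM = 85.8° gives FM at -94.0° from the x-axis; with |FM| = 27.1, M = (10.3, -18.1). ∠FMN = 78.8° gives MN at 7.20° from the x-axis; with |MN| = 25.9, N = (36.0, -14.8). Then |AN| = |N − A| = 23.6.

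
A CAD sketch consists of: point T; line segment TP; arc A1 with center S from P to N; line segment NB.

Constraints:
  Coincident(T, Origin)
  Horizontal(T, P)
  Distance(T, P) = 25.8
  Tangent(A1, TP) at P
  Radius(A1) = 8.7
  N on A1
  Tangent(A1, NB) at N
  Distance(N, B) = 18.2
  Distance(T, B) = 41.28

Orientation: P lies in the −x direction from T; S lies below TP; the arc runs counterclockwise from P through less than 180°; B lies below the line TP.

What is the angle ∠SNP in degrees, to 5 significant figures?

38.105°

Checks: |SN| = 8.700 ✓; ∠(SN, NB) = 90.00° ✓; |NB| = 18.20 ✓; |TB| = 41.28 ✓.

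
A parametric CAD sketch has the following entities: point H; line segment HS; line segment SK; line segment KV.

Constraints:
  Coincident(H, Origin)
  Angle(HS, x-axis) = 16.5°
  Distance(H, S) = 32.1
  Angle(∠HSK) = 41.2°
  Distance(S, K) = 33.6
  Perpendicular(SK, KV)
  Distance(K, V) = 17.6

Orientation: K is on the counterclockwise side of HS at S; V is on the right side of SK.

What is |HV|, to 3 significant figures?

39.9

H is at the origin; HS runs at 16.5° with length 32.1, so S = 32.1·(cos 16.5°, sin 16.5°) = (30.8, 9.12). ∠HSK = 41.2°, so SK runs at 16.5° + (180° − 41.2°) = 155° from the x-axis; with |SK| = 33.6, K = S + 33.6·(cos 155°, sin 155°) = (0.252, 23.2). SK is perpendicular to KV; with |KV| = 17.6 on the right of SK, V = K + 17.6·(0.418, 0.909) = (7.61, 39.1). Then |HV| = |V − H| = 39.9.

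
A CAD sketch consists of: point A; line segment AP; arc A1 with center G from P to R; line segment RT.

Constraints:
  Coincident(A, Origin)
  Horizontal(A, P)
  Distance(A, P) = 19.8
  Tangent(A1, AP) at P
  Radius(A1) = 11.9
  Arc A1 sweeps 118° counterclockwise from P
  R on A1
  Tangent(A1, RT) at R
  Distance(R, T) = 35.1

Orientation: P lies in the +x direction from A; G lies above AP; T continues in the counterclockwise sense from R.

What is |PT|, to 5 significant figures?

48.845

On A1, P sits at bearing -90° from G; a 118° counterclockwise sweep puts R at bearing 28°, so R = G + 11.9·(cos 28°, sin 28°) = (30.307, 17.487). The tangent condition forces GR to be normal to RT, so RT runs along (−sin 28°, cos 28°); with |RT| = 35.1, T = (13.829, 48.478). Then |PT| = |T − P| = 48.845.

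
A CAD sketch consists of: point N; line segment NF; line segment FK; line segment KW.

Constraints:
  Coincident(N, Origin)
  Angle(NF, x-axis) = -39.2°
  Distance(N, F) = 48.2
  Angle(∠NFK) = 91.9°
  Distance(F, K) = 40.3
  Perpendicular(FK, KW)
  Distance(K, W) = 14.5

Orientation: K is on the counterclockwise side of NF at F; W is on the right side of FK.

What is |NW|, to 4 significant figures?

75.39

N is at the origin; NF runs at -39.2° with length 48.2, so F = 48.2·(cos -39.2°, sin -39.2°) = (37.35, -30.46). ∠NFK = 91.9°, so FK runs at -39.2° + (180° − 91.9°) = 48.90° from the x-axis; with |FK| = 40.3, K = F + 40.3·(cos 48.90°, sin 48.90°) = (63.84, -0.09521). FK ⟂ KW; with |KW| = 14.5 on the right of FK, W = K + 14.5·(0.7536, -0.6574) = (74.77, -9.627). Then |NW| = |W − N| = 75.39.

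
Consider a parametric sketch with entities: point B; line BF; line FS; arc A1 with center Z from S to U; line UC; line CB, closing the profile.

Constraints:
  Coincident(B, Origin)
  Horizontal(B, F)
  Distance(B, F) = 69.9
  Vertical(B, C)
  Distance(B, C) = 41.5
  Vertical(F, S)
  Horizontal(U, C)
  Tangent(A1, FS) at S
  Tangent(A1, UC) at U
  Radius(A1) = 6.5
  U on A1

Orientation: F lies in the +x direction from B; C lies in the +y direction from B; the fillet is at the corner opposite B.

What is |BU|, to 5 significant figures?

75.775

The virtual corner opposite B is at (69.900, 41.500). Since A1 is tangent to FS there, ZS ⟂ FS and tangency of A1 to UC means the radius ZU is perpendicular to UC, with radius 6.5, so the center Z sits 6.5 in from both sides at Z = (63.400, 35.000). That places the tangent points at S = (69.900, 35.000) on FS and U = (63.400, 41.500) on UC. Then |BU| = |U − B| = 75.775.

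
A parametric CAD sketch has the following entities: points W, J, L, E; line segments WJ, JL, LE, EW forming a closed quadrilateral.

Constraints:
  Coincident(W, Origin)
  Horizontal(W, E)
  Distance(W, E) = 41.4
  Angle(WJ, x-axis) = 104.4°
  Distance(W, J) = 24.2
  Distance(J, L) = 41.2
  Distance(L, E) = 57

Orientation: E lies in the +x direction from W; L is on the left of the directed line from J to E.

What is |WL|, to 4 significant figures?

57.96

W is at the origin; W and E share the same y with |WE| = 41.4 and E in +x, so E = (41.4, 0). WJ runs at 104.4° with |WJ| = 24.2, so J = (-6.018, 23.44). L is determined by |JL| = 41.2 and |LE| = 57.0 together: it lies at the intersection of circle(J, 41.2) and circle(E, 57.0). With |JE| = 52.90, the foot of the radical line on JE is 11.78 from J and the perpendicular offset is √(41.2² − 11.78²) = 39.48. Taking the left-of-JE solution: L = (22.04, 53.61).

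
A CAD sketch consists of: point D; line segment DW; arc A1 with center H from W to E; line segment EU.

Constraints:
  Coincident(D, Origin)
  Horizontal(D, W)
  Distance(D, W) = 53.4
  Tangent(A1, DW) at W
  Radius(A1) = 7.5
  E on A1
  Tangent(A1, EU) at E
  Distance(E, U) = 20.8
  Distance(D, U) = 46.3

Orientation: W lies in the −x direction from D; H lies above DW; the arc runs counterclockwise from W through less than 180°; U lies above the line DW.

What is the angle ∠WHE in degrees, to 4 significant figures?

70.13°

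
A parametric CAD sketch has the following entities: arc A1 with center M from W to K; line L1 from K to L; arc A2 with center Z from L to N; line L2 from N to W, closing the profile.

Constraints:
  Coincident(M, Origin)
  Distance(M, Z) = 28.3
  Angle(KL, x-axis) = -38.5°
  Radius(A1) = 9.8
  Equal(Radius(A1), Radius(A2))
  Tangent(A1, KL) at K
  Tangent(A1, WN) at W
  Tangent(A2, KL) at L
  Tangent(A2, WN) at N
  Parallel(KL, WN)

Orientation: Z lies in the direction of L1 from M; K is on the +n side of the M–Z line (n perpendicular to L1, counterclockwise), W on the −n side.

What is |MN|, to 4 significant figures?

29.95

The slot axis is L1's direction at -38.5°, so u = (cos -38.5°, sin -38.5°) = (0.7826, -0.6225) and n = (−sin -38.5°, cos -38.5°) = (0.6225, 0.7826). M is at the origin and Z lies 28.3 along u from M, so Z = 28.3·u = (22.15, -17.62). Tangency of A1 to both parallel lines with radius 9.8 puts K and W at M ± 9.8·n: K = (6.101, 7.670), W = (-6.101, -7.670). Equal radii place L and N the same way about Z: L = Z + 9.8·n = (28.25, -9.948), N = Z − 9.8·n = (16.05, -25.29). Then |MN| = |N − M| = 29.95.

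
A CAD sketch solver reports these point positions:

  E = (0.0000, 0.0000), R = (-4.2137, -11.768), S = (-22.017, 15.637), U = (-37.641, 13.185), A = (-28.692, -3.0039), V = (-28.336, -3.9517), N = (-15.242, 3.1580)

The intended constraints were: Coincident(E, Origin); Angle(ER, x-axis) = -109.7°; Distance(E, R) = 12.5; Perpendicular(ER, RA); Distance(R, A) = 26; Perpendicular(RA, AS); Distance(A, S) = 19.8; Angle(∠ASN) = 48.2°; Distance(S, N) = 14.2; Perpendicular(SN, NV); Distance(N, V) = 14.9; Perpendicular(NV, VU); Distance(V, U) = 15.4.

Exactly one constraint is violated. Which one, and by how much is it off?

Distance(V, U) = 15.4 — off by 4.10.

E = (0.00, 0.00) ✓; ER at -109.7° ✓; |ER| = 12.50 ✓; ∠(ER, RA) = 90.00° ✓; |RA| = 26.00 ✓; ∠(RA, AS) = 90.00° ✓; |AS| = 19.80 ✓; ∠ASN = 48.20° ✓; |SN| = 14.20 ✓; ∠(SN, NV) = 90.00° ✓; |NV| = 14.90 ✓; ∠(NV, VU) = 90.00° ✓; |VU| = 19.50 ✗.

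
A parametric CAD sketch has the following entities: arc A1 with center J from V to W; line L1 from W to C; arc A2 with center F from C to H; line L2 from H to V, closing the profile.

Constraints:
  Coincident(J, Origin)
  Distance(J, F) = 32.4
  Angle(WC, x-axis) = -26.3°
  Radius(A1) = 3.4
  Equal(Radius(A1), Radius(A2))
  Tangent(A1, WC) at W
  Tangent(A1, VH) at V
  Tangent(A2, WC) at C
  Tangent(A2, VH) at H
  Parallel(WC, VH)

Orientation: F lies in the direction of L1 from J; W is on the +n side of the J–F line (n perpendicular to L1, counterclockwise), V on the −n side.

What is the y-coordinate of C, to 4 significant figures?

-11.31

The slot axis is L1's direction at -26.3°, so u = (cos -26.3°, sin -26.3°) = (0.8965, -0.4431) and n = (−sin -26.3°, cos -26.3°) = (0.4431, 0.8965). J is at the origin and F lies 32.4 along u from J, so F = 32.4·u = (29.05, -14.36). Tangency of A1 to both parallel lines with radius 3.4 puts W and V at J ± 3.4·n: W = (1.506, 3.048), V = (-1.506, -3.048). Equal radii place C and H the same way about F: C = F + 3.4·n = (30.55, -11.31), H = F − 3.4·n = (27.54, -17.40). So C.y = -11.31.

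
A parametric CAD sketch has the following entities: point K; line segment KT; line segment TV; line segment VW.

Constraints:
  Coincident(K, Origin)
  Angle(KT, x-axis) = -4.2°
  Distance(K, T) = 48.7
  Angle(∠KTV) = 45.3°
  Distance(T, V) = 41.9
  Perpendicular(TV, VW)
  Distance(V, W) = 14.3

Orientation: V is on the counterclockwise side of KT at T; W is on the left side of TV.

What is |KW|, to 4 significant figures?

21.71

∠KTV = 45.3°, so TV runs at -4.2° + (180° − 45.3°) = 130.5° from the x-axis; with |TV| = 41.9, V = T + 41.9·(cos 130.5°, sin 130.5°) = (21.36, 28.29). TV ⟂ VW; with |VW| = 14.3 on the left of TV, W = V + 14.3·(-0.7604, -0.6494) = (10.48, 19.01). Then |KW| = |W − K| = 21.71.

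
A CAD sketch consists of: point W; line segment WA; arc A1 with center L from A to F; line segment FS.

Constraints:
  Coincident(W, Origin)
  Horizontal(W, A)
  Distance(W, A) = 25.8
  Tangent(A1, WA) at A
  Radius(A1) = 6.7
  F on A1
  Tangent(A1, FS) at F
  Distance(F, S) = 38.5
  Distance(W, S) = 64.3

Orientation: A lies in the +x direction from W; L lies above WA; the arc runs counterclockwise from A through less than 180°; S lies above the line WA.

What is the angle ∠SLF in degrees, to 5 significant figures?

80.128°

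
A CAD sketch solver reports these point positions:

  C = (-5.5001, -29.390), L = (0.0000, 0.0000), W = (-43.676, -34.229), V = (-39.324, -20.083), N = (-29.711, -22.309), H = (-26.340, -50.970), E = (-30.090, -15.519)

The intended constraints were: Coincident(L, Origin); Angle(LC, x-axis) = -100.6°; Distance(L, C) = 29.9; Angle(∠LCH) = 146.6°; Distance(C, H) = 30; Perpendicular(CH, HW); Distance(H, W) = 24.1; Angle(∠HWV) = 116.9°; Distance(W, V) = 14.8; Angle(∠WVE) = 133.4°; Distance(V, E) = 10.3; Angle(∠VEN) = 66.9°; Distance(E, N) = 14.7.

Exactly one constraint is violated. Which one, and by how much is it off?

Distance(E, N) = 14.7 — off by 7.90.

L = (0.00, 0.00) ✓; LC at -100.6° ✓; |LC| = 29.90 ✓; ∠LCH = 146.6° ✓; |CH| = 30.00 ✓; ∠(CH, HW) = 90.00° ✓; |HW| = 24.10 ✓; ∠HWV = 116.9° ✓; |WV| = 14.80 ✓; ∠WVE = 133.4° ✓; |VE| = 10.30 ✓; ∠VEN = 66.89° ✓; |EN| = 6.801 ✗.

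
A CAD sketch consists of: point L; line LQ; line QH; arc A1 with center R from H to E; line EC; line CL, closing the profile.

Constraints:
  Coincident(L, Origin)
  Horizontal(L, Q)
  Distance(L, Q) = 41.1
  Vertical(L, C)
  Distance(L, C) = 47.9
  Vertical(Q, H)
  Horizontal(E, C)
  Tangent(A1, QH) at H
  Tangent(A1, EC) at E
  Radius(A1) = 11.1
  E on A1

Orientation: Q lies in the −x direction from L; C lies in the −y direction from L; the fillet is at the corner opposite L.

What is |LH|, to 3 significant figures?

55.2

L is at the origin; L and Q share the same y with |LQ| = 41.1 and Q on the −x side, so Q = (-41.1, 0.00). L and C share the same x with |LC| = 47.9 and C on the −y side, so C = (0.00, -47.9). The virtual corner opposite L is at (-41.1, -47.9). Tangency of A1 to QH means the radius RH is perpendicular to QH and A1 meets EC tangentially, so RE is at right angles to EC, with radius 11.1, so the center R sits 11.1 in from both sides at R = (-30.0, -36.8). That places the tangent points at H = (-41.1, -36.8) on QH and E = (-30.0, -47.9) on EC. Then |LH| = |H − L| = 55.2.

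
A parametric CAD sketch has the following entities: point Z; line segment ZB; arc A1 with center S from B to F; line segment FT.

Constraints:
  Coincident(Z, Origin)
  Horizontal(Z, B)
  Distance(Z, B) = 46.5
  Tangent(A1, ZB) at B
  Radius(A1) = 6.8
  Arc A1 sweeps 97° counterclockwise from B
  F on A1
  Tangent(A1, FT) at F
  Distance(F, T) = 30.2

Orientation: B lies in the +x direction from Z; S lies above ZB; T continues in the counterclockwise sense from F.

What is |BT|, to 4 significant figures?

37.73

Z is at the origin; ZB is horizontal with |ZB| = 46.5 and B on the +x side, so B = (46.50, 0.000). Tangency of A1 to ZB means the radius SB is perpendicular to ZB, so S = B + (0, 6.8) = (46.50, 6.800). On A1, B sits at bearing -90° from S; a 97° counterclockwise sweep puts F at bearing 7°, so F = S + 6.8·(cos 7°, sin 7°) = (53.25, 7.629). Tangency of A1 to FT means the radius SF is perpendicular to FT, so FT runs along (−sin 7°, cos 7°); with |FT| = 30.2, T = (49.57, 37.60). Then |BT| = |T − B| = 37.73.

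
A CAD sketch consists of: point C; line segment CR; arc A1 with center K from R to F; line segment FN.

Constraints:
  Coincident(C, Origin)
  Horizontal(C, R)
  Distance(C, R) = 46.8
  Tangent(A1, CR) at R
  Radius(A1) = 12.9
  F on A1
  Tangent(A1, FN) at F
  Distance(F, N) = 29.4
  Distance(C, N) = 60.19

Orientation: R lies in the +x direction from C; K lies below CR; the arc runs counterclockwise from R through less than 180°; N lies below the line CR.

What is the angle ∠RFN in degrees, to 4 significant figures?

128.7°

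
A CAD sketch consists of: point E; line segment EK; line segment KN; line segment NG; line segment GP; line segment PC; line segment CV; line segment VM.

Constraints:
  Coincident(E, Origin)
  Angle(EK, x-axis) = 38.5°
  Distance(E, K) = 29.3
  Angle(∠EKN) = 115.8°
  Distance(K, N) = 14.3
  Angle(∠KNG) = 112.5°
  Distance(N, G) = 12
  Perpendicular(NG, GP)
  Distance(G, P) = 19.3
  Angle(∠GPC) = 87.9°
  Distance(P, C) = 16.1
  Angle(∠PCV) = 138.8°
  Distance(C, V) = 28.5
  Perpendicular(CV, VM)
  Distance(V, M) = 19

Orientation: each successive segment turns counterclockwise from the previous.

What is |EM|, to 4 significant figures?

56.05

E is at the origin; EK runs at 38.5° with length 29.3, so K = (22.93, 18.24). ∠EKN = 115.8° gives KN at 102.7° from the x-axis; with |KN| = 14.3, N = (19.79, 32.19). ∠KNG = 112.5° gives NG at 170.2° from the x-axis; with |NG| = 12.0, G = (7.962, 34.23). The perpendicularity gives GP at right angles to NG, so GP runs at -99.80°; with |GP| = 19.3, P = (4.677, 15.21). ∠GPC = 87.9° gives PC at -7.700° from the x-axis; with |PC| = 16.1, C = (20.63, 13.06). ∠PCV = 138.8° gives CV at 33.50° from the x-axis; with |CV| = 28.5, V = (44.40, 28.79). CV ⟂ VM, so VM runs at 123.5°; with |VM| = 19.0, M = (33.91, 44.63). Then |EM| = |M − E| = 56.05.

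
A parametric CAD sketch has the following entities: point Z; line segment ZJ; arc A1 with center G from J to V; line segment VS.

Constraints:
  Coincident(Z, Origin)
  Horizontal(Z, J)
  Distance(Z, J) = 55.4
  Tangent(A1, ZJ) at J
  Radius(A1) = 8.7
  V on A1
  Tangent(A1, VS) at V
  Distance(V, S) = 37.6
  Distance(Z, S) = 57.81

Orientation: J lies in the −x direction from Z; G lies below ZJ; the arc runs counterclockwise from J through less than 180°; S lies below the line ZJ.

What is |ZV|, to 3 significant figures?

63.7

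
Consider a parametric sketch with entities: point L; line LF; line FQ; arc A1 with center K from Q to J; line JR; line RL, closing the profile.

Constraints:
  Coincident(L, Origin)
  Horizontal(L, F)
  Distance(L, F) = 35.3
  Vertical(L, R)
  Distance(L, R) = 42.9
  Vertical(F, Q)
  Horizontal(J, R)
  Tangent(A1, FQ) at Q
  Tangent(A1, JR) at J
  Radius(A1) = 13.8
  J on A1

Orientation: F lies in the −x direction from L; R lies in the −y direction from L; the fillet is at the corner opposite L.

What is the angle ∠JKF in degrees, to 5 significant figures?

154.63°

L is at the origin; LF is horizontal with |LF| = 35.3 and F on the −x side, so F = (-35.300, 0.0000). LR is vertical with |LR| = 42.9 and R on the −y side, so R = (0.0000, -42.900). The virtual corner opposite L is at (-35.300, -42.900). The tangent condition forces KQ to be normal to FQ and since A1 is tangent to JR there, KJ ⟂ JR, with radius 13.8, so the center K sits 13.8 in from both sides at K = (-21.500, -29.100). That places the tangent points at Q = (-35.300, -29.100) on FQ and J = (-21.500, -42.900) on JR. Then cos ∠JKF = KJ·KF / (|KJ||KF|), giving 154.63°.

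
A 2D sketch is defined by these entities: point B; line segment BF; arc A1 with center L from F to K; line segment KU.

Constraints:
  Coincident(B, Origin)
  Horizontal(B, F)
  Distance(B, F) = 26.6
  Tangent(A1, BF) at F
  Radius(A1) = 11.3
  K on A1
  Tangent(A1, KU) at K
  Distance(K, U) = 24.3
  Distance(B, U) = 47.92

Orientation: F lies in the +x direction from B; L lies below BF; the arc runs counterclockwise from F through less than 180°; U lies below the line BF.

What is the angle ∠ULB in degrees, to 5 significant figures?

118.66°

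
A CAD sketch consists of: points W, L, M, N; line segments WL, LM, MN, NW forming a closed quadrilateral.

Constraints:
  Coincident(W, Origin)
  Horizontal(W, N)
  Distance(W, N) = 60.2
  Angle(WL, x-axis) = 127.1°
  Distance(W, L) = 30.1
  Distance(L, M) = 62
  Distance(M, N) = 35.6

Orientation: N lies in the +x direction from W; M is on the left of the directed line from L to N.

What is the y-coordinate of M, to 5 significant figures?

31.388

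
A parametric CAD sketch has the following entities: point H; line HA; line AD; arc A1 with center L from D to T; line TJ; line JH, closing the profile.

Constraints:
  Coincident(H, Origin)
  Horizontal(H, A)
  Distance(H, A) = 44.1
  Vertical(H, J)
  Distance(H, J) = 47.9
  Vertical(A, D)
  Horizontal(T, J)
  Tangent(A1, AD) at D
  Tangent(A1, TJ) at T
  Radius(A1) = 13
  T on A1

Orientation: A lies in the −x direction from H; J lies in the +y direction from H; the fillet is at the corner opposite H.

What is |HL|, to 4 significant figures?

46.75

H and J share the same x with |HJ| = 47.9 and J on the +y side, so J = (0.000, 47.90). The virtual corner opposite H is at (-44.10, 47.90). A1 meets AD tangentially, so LD is at right angles to AD and A1 meets TJ tangentially, so LT is at right angles to TJ, with radius 13.0, so the center L sits 13.0 in from both sides at L = (-31.10, 34.90). Then |HL| = |L − H| = 46.75.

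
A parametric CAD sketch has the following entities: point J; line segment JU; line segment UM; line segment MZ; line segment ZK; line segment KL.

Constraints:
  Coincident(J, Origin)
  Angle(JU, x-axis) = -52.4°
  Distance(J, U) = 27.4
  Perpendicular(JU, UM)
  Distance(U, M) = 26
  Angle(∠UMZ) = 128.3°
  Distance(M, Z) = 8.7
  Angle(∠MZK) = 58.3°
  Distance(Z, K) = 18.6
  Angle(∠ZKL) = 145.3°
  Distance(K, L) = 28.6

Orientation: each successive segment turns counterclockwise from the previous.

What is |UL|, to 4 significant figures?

13.11

∠MZK = 58.3° gives ZK at -149.0° from the x-axis; with |ZK| = 18.6, K = (21.48, -6.725). ∠ZKL = 145.3° gives KL at -114.3° from the x-axis; with |KL| = 28.6, L = (9.711, -32.79). Then |UL| = |L − U| = 13.11.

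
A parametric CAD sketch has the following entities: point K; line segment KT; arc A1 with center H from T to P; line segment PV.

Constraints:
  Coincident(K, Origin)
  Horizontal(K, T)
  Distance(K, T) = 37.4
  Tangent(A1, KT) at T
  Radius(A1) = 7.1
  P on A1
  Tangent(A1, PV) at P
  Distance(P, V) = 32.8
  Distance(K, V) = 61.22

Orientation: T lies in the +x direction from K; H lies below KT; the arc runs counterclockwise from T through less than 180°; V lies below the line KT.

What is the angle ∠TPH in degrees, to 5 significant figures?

30.610°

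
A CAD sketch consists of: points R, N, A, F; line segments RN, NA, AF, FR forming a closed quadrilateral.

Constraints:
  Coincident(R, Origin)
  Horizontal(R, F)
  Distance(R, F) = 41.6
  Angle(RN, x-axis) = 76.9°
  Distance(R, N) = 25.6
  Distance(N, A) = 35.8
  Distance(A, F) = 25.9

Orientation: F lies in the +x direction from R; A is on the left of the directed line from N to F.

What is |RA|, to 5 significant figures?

48.995

Checks: RN at 76.90° ✓; |NA| = 35.80 ✓; |AF| = 25.90 ✓.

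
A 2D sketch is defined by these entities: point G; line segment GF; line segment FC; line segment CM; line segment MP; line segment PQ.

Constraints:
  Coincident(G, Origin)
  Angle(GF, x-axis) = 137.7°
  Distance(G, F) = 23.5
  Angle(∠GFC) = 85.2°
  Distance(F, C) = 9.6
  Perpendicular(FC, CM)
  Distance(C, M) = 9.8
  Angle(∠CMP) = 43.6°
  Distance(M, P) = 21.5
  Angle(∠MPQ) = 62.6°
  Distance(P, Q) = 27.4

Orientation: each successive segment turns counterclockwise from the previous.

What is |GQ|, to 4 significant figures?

41.50

∠CMP = 43.6° gives MP at 98.90° from the x-axis; with |MP| = 21.5, P = (-18.78, 23.47). ∠MPQ = 62.6° gives PQ at -143.7° from the x-axis; with |PQ| = 27.4, Q = (-40.86, 7.254). Then |GQ| = |Q − G| = 41.50.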